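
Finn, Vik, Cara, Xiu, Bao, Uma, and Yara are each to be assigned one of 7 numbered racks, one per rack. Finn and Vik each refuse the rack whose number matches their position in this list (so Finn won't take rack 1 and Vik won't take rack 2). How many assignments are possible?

Let Aᵢ (for i ∈ {1, 2}) be the placements that put person i in their forbidden rack. Any j of these fix j positions, leaving (7−j)! ways to fill the rest, and there are C(2,j) ways to pick which j.
By inclusion–exclusion, the number of valid placements is Σ_{j=0}^{2} (−1)^j C(2,j)·(7−j)!.
Computing: 5040 − 1440 + 120 = 3720.

3720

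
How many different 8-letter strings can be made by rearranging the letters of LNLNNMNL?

280

Letter multiplicities in LNLNNMNL: L×3, M×1, N×4.
The number of distinct arrangements is 8!/(4!·3!) = 40320/144 = 280.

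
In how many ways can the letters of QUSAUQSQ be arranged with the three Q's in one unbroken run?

180

Treat the 3 copies of Q as a single block. The multiset to arrange is then {QQQ, A, S, S, U, U}, 6 items in all.
That gives (6)!/(2!·2!) = 180 arrangements.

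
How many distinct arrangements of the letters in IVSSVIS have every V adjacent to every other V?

Treat the 2 copies of V as a single block. The multiset to arrange is then {VV, I, I, S, S, S}, 6 items in all.
That gives (6)!/(3!·2!) = 60 arrangements.

60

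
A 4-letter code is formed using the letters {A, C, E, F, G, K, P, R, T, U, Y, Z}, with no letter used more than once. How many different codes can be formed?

With no repetition, fill the 4 letters in order: 12 choices, then 11, down to 9.
12 × 11 × 10 × 9 = 11880.

11880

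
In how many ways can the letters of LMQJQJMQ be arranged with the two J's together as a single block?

Treat the 2 copies of J as a single block. The multiset to arrange is then {JJ, L, M, M, Q, Q, Q}, 7 items in all.
That gives (7)!/(3!·2!) = 420 arrangements.

420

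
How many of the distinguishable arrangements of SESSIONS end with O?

210

With the last slot taken by O, it remains to arrange the other 7 letters (SESSINS).
Those 7 letters have S appearing 4 times, giving (7)!/(4!) = 210.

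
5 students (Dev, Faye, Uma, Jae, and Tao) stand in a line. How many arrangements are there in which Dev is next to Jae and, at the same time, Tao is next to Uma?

24

Treat {Dev,Jae} as one block (2 orders) and {Tao,Uma} as another (2 orders).
That leaves 3 units to arrange: 2 × 2 × 3! = 4 × 6 = 24.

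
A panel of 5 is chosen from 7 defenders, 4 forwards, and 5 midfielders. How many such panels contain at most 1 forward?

Split by how many forwards are chosen (0 through 1).
Sum: C(4,0)·C(12,5) + C(4,1)·C(12,4) = 792 + 1980 = 2772.

2772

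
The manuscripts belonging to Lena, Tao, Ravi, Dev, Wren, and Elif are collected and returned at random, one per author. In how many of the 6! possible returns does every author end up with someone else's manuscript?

265

Count assignments avoiding every fixed point. For any j of the 6 authors fixed to their own manuscript, the other 6−j can be arranged in (6−j)! ways.
By inclusion–exclusion this is Σ_{j=0}^{6} (−1)^j C(6,j)·(6−j)!.
Computing: 720 − 720 + 360 − 120 + 30 − 6 + 1 = 265.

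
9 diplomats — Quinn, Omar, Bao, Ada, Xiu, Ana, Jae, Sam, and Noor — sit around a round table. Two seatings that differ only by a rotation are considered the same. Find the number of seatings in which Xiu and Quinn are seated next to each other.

Treat {Xiu, Quinn} as one unit (2 internal orders) and seat the resulting 8 units around the table: (7)! circular arrangements.
So 2 × (7)! = 2 × 5040 = 10080.

10080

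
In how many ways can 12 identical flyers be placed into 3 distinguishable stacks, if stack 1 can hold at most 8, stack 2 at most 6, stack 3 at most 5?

32

Ignoring the caps, the number of non-negative solutions to x_1+…+x_3 = 12 is C(14,2) = 91.
Subtract solutions that violate a single cap (substitute x_i' = x_i − (cap_i+1)): x_1 ≥ 9 gives C(5,2) = 10; x_2 ≥ 7 gives C(7,2) = 21; x_3 ≥ 6 gives C(8,2) = 28. Together 59.
No two caps can be exceeded simultaneously, so the pair terms are all 0.
By inclusion–exclusion the count is 91 − 59 + 0 = 32.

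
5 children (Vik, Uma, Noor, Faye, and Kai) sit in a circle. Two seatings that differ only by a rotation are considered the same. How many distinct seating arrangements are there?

24

Fix one person's seat to break rotational symmetry; the remaining 4 people can be arranged in (4)! = 24 ways.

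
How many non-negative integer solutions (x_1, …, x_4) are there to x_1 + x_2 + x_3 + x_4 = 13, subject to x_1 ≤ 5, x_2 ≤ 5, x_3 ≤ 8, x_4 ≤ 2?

Without the upper bounds there are C(16,3) = 560 ways to split 13 among 4 variables.
Subtract solutions that violate a single cap (substitute x_i' = x_i − (cap_i+1)): x_1 ≥ 6 gives C(10,3) = 120; x_2 ≥ 6 gives C(10,3) = 120; x_3 ≥ 9 gives C(7,3) = 35; x_4 ≥ 3 gives C(13,3) = 286. Together 561.
Add back pairs where two caps are both exceeded: 4 + 0 + 35 + 0 + 35 + 4 = 78.
By inclusion–exclusion the count is 560 − 561 + 78 = 77.

77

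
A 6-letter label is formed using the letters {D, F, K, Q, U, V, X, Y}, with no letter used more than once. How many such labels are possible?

20160

This is a permutation of 6 out of 8: P(8,6) = 8!/2!.
8 × 7 × 6 × 5 × 4 × 3 = 20160.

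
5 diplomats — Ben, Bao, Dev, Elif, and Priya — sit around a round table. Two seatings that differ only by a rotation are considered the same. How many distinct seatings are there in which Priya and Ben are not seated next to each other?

Without the restriction there are (4)! = 24 seatings.
Those with Priya next to Ben: fuse the pair into one unit and seat 4 units around a circle — 2·(3)! = 12.
Subtracting, 24 − 12 = 12.

12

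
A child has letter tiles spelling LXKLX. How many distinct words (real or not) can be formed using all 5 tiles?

30

LXKLX has 5 letters with L appearing twice and X appearing twice.
Dividing 5! = 120 by 2!·2! = 4 for the repeated letters gives 30.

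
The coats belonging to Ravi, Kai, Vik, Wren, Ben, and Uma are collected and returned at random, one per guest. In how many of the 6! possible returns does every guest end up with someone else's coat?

265

Count assignments avoiding every fixed point. For any j of the 6 guests fixed to their own coat, the other 6−j can be arranged in (6−j)! ways.
By inclusion–exclusion this is Σ_{j=0}^{6} (−1)^j C(6,j)·(6−j)!.
Computing: 720 − 720 + 360 − 120 + 30 − 6 + 1 = 265.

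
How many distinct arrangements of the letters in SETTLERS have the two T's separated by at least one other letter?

There are 8!/(2!·2!·2!) = 5040 arrangements of SETTLERS in total.
Arrangements with the T's together: treat TT as one letter, giving (7)!/(2!·2!) = 1260.
Hence 5040 − 1260 = 3780.

3780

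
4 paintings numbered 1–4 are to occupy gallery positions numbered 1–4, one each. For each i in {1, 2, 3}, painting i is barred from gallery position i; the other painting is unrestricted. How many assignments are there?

11

Let Aᵢ (for i ∈ {1, 2, 3}) be the placements that put painting i in its forbidden gallery position. Any j of these fix j positions, leaving (4−j)! ways to fill the rest, and there are C(3,j) ways to pick which j.
By inclusion–exclusion, the number of valid placements is Σ_{j=0}^{3} (−1)^j C(3,j)·(4−j)!.
Computing: 24 − 18 + 6 − 1 = 11.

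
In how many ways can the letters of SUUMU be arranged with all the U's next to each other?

Treat the 3 copies of U as a single block. The multiset to arrange is then {UUU, M, S}, 3 items in all.
All 3 items are distinct, so there are (3)! = 6 arrangements.

6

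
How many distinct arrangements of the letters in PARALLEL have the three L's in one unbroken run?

Treat the 3 copies of L as a single block. The multiset to arrange is then {LLL, A, A, E, P, R}, 6 items in all.
That gives (6)!/(2!) = 360 arrangements.

360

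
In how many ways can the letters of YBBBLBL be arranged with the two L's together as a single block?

Treat the 2 copies of L as a single block. The multiset to arrange is then {LL, B, B, B, B, Y}, 6 items in all.
That gives (6)!/(4!) = 30 arrangements.

30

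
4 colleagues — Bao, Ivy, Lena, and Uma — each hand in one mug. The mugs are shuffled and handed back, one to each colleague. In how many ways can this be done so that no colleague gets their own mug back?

9

Let Aᵢ be the assignments in which colleague i gets their own mug. We want the size of the complement of A₁∪…∪A_4.
By inclusion–exclusion this is Σ_{j=0}^{4} (−1)^j C(4,j)·(4−j)!.
Computing: 24 − 24 + 12 − 4 + 1 = 9.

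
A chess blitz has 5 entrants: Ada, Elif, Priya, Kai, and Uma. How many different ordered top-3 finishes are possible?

60

This is an ordered selection of 3 from 5: P(5,3).
That gives 5 × 4 × 3 = 60.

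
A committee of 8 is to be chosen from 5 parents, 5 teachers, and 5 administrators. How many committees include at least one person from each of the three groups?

With no constraint there are C(15,8) = 6435 possible selections.
Subtract selections that omit an entire group: no parents → C(10,8) = 45; no teachers → C(10,8) = 45; no administrators → C(10,8) = 45.
Add back selections omitting two groups (i.e. drawn from a single group): C(5,8) + C(5,8) + C(5,8) = 0.
By inclusion–exclusion: 6435 − 135 + 0 = 6300.

6300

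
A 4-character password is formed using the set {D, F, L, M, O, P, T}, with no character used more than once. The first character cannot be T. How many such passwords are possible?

720

The first character has 7−1 = 6 choices (anything except T).
The remaining 3 characters are filled from the other 6 symbols without repetition: 6 × 5 × 4 = 120.
Total: 6 × 120 = 720.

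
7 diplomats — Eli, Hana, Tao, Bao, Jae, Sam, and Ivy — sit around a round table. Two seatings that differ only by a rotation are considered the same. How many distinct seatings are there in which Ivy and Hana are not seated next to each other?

Without the restriction there are (6)! = 720 seatings.
Seatings with Ivy beside Hana: treat them as a block with 2 internal orders, giving 2 × (5)! = 240.
Subtracting, 720 − 240 = 480.

480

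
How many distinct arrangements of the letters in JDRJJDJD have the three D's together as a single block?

Treat the 3 copies of D as a single block. The multiset to arrange is then {DDD, J, J, J, J, R}, 6 items in all.
That gives (6)!/(4!) = 30 arrangements.

30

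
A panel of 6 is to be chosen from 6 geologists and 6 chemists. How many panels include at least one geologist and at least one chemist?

922

Unrestricted: C(12,6) = 924 ways to pick any 6 of the 12.
Selections missing a whole group: no geologists → C(6,6) = 1; no chemists → C(6,6) = 1.
Both groups omitted at once is impossible, so 924 − 2 = 922.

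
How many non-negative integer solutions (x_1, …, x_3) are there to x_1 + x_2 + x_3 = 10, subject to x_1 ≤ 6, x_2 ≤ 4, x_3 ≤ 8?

32

By stars and bars, unrestricted non-negative solutions to x_1+…+x_3 = 10 number C(10+2,2) = 66.
Subtract solutions that violate a single cap (substitute x_i' = x_i − (cap_i+1)): x_1 ≥ 7 gives C(5,2) = 10; x_2 ≥ 5 gives C(7,2) = 21; x_3 ≥ 9 gives C(3,2) = 3. Together 34.
No two caps can be exceeded simultaneously, so the pair terms are all 0.
By inclusion–exclusion the count is 66 − 34 + 0 = 32.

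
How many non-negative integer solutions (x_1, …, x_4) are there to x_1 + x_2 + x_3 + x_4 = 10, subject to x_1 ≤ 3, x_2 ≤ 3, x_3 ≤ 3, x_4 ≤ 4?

20

By stars and bars, unrestricted non-negative solutions to x_1+…+x_4 = 10 number C(10+3,3) = 286.
Subtract solutions that violate a single cap (substitute x_i' = x_i − (cap_i+1)): x_1 ≥ 4 gives C(9,3) = 84; x_2 ≥ 4 gives C(9,3) = 84; x_3 ≥ 4 gives C(9,3) = 84; x_4 ≥ 5 gives C(8,3) = 56. Together 308.
Add back pairs where two caps are both exceeded: 10 + 10 + 4 + 10 + 4 + 4 = 42.
By inclusion–exclusion the count is 286 − 308 + 42 = 20.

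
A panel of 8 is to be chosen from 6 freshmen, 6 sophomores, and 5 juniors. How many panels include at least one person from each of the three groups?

23485

With no constraint there are C(17,8) = 24310 possible selections.
Subtract selections that omit an entire group: no freshmen → C(11,8) = 165; no sophomores → C(11,8) = 165; no juniors → C(12,8) = 495.
Add back selections omitting two groups (i.e. drawn from a single group): C(6,8) + C(6,8) + C(5,8) = 0.
By inclusion–exclusion: 24310 − 825 + 0 = 23485.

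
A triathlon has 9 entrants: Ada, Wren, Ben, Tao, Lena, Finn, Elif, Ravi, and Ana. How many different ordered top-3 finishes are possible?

504

There are 9 choices for 1st place, 8 for 2nd, and 7 for 3rd.
That gives 9 × 8 × 7 = 504.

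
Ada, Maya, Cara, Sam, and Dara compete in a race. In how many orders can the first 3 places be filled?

This is an ordered selection of 3 from 5: P(5,3).
That gives 5 × 4 × 3 = 60.

60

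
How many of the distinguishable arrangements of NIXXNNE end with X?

120

With the last slot taken by X, it remains to arrange the other 6 letters (NIXNNE).
Those 6 letters have N appearing 3 times, giving (6)!/(3!) = 120.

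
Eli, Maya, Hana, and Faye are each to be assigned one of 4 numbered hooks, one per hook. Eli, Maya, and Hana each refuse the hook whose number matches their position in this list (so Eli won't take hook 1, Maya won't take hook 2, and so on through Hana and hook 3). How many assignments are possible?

Let Aᵢ (for i ∈ {1, 2, 3}) be the placements that put person i in their forbidden hook. Any j of these fix j positions, leaving (4−j)! ways to fill the rest, and there are C(3,j) ways to pick which j.
By inclusion–exclusion, the number of valid placements is Σ_{j=0}^{3} (−1)^j C(3,j)·(4−j)!.
Computing: 24 − 18 + 6 − 1 = 11.

11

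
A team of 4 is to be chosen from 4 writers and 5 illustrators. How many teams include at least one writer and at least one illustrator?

Unrestricted: C(9,4) = 126 ways to pick any 4 of the 9.
Selections missing a whole group: no writers → C(5,4) = 5; no illustrators → C(4,4) = 1.
Both groups omitted at once is impossible, so 126 − 6 = 120.

120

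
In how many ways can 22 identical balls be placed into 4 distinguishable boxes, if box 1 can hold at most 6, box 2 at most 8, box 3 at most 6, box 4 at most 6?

35

Ignoring the caps, the number of non-negative solutions to x_1+…+x_4 = 22 is C(25,3) = 2300.
Subtract solutions that violate a single cap (substitute x_i' = x_i − (cap_i+1)): x_1 ≥ 7 gives C(18,3) = 816; x_2 ≥ 9 gives C(16,3) = 560; x_3 ≥ 7 gives C(18,3) = 816; x_4 ≥ 7 gives C(18,3) = 816. Together 3008.
Add back pairs where two caps are both exceeded: 84 + 165 + 165 + 84 + 84 + 165 = 747.
Subtract triples: 0 + 0 + 4 + 0 = 4.
By inclusion–exclusion the count is 2300 − 3008 + 747 − 4 = 35.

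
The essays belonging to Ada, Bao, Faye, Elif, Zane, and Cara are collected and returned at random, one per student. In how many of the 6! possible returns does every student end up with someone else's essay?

This is the derangement count D_6: permutations of 6 items with no fixed point.
By inclusion–exclusion this is Σ_{j=0}^{6} (−1)^j C(6,j)·(6−j)!.
Computing: 720 − 720 + 360 − 120 + 30 − 6 + 1 = 265.

265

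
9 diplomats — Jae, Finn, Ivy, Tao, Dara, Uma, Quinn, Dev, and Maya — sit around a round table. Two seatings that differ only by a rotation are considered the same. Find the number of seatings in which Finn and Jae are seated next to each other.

10080

Treat {Finn, Jae} as one unit (2 internal orders) and seat the resulting 8 units around the table: (7)! circular arrangements.
So 2 × (7)! = 2 × 5040 = 10080.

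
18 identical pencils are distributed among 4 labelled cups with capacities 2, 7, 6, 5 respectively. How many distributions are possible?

10

Without the upper bounds there are C(21,3) = 1330 ways to split 18 among 4 cups.
Subtract solutions that violate a single cap (substitute x_i' = x_i − (cap_i+1)): x_1 ≥ 3 gives C(18,3) = 816; x_2 ≥ 8 gives C(13,3) = 286; x_3 ≥ 7 gives C(14,3) = 364; x_4 ≥ 6 gives C(15,3) = 455. Together 1921.
Add back pairs where two caps are both exceeded: 120 + 165 + 220 + 20 + 35 + 56 = 616.
Subtract triples: 1 + 4 + 10 + 0 = 15.
By inclusion–exclusion the count is 1330 − 1921 + 616 − 15 = 10.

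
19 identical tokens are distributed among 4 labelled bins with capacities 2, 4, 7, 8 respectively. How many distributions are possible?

Ignoring the caps, the number of non-negative solutions to x_1+…+x_4 = 19 is C(22,3) = 1540.
Subtract solutions that violate a single cap (substitute x_i' = x_i − (cap_i+1)): x_1 ≥ 3 gives C(19,3) = 969; x_2 ≥ 5 gives C(17,3) = 680; x_3 ≥ 8 gives C(14,3) = 364; x_4 ≥ 9 gives C(13,3) = 286. Together 2299.
Add back pairs where two caps are both exceeded: 364 + 165 + 120 + 84 + 56 + 10 = 799.
Subtract triples: 20 + 10 + 0 + 0 = 30.
By inclusion–exclusion the count is 1540 − 2299 + 799 − 30 = 10.

10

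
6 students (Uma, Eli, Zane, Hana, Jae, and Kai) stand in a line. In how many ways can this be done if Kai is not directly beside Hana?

Of the 6! = 720 arrangements, those with Kai and Hana adjacent number 2 × 5! = 240 (treat the pair as a block with 2 internal orders).
Complementary counting: 720 − 240 = 480.

480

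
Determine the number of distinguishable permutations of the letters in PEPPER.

PEPPER has 6 letters with E appearing twice and P appearing 3 times.
The number of distinct arrangements is 6!/(3!·2!) = 720/12 = 60.

60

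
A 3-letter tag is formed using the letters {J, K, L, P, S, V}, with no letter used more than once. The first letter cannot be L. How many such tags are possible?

The first letter has 6−1 = 5 choices (anything except L).
The remaining 2 letters are filled from the other 5 symbols without repetition: 5 × 4 = 20.
Total: 5 × 20 = 100.

100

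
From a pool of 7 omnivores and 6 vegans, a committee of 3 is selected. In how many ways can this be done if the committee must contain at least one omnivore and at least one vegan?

231

With no constraint there are C(13,3) = 286 possible selections.
Subtract selections that omit an entire group: no omnivores → C(6,3) = 20; no vegans → C(7,3) = 35.
Both groups omitted at once is impossible, so 286 − 55 = 231.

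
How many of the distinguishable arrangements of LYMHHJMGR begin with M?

With the first slot taken by M, it remains to arrange the other 8 letters (LYHHJMGR).
Those 8 letters have H appearing twice, giving (8)!/(2!) = 20160.

20160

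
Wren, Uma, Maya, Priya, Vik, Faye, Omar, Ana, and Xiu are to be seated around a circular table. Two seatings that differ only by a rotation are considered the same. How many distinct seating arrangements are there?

40320

Fix one person's seat to break rotational symmetry; the remaining 8 people can be arranged in (8)! = 40320 ways.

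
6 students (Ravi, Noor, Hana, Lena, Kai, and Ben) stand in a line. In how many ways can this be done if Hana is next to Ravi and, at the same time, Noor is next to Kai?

96

Treat {Hana,Ravi} as one block (2 orders) and {Noor,Kai} as another (2 orders).
That leaves 4 units to arrange: 2 × 2 × 4! = 4 × 24 = 96.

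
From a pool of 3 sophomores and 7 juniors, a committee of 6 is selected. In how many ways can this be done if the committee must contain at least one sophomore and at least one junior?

203

With no constraint there are C(10,6) = 210 possible selections.
Subtract selections that omit an entire group: no sophomores → C(7,6) = 7; no juniors → C(3,6) = 0.
Both groups omitted at once is impossible, so 210 − 7 = 203.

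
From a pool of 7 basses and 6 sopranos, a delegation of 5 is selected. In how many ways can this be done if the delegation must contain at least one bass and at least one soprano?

1260

With no constraint there are C(13,5) = 1287 possible selections.
Subtract selections that omit an entire group: no basses → C(6,5) = 6; no sopranos → C(7,5) = 21.
Both groups omitted at once is impossible, so 1287 − 27 = 1260.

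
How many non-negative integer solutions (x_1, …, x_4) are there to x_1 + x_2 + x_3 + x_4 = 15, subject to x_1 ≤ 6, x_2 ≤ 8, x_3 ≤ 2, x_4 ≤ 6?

Ignoring the caps, the number of non-negative solutions to x_1+…+x_4 = 15 is C(18,3) = 816.
Subtract solutions that violate a single cap (substitute x_i' = x_i − (cap_i+1)): x_1 ≥ 7 gives C(11,3) = 165; x_2 ≥ 9 gives C(9,3) = 84; x_3 ≥ 3 gives C(15,3) = 455; x_4 ≥ 7 gives C(11,3) = 165. Together 869.
Add back pairs where two caps are both exceeded: 0 + 56 + 4 + 20 + 0 + 56 = 136.
By inclusion–exclusion the count is 816 − 869 + 136 = 83.

83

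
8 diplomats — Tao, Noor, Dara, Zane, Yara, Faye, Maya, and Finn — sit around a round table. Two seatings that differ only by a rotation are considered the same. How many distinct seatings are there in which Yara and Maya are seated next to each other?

1440

Treat {Yara, Maya} as one unit (2 internal orders) and seat the resulting 7 units around the table: (6)! circular arrangements.
So 2 × (6)! = 2 × 720 = 1440.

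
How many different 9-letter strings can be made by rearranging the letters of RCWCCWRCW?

1260

The 9 letters of RCWCCWRCW have repeats: C appearing 4 times, R appearing twice, and W appearing 3 times.
So there are 9! / (4!·3!·2!) = 1260 distinguishable arrangements.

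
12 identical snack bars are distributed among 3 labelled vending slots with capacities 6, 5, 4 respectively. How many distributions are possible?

10

Ignoring the caps, the number of non-negative solutions to x_1+…+x_3 = 12 is C(14,2) = 91.
Subtract solutions that violate a single cap (substitute x_i' = x_i − (cap_i+1)): x_1 ≥ 7 gives C(7,2) = 21; x_2 ≥ 6 gives C(8,2) = 28; x_3 ≥ 5 gives C(9,2) = 36. Together 85.
Add back pairs where two caps are both exceeded: 0 + 1 + 3 = 4.
By inclusion–exclusion the count is 91 − 85 + 4 = 10.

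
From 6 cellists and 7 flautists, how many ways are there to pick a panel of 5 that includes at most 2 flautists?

531

Split by how many flautists are chosen (0 through 2).
Sum: C(7,0)·C(6,5) + C(7,1)·C(6,4) + C(7,2)·C(6,3) = 6 + 105 + 420 = 531.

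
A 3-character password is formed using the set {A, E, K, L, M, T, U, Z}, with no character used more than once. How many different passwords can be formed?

336

Choose and order 3 of the 8 symbols: the first character has 8 options, the next 7, then 6.
That product is 8 × 7 × 6 = 336.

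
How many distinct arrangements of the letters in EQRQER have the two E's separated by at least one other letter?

60

There are 6!/(2!·2!·2!) = 90 arrangements of EQRQER in total.
Arrangements with the E's together: treat EE as one letter, giving (5)!/(2!·2!) = 30.
Subtracting, 90 − 30 = 60 arrangements keep the E's apart.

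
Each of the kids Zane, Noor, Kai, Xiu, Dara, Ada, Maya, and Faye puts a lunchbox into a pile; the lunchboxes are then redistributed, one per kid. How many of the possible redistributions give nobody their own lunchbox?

This is the derangement count D_8: permutations of 8 items with no fixed point.
By inclusion–exclusion this is Σ_{j=0}^{8} (−1)^j C(8,j)·(8−j)!.
Computing: 40320 − 40320 + 20160 − 6720 + 1680 − 336 + 56 − 8 + 1 = 14833.

14833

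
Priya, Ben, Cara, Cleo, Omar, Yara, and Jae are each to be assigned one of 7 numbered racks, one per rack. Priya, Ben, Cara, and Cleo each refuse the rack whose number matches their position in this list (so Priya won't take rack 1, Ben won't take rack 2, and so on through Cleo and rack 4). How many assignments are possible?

2790

Let Aᵢ (for 1 ≤ i ≤ 4) be the placements that put person i in their forbidden rack. Any j of these fix j positions, leaving (7−j)! ways to fill the rest, and there are C(4,j) ways to pick which j.
By inclusion–exclusion, the number of valid placements is Σ_{j=0}^{4} (−1)^j C(4,j)·(7−j)!.
Computing: 5040 − 2880 + 720 − 96 + 6 = 2790.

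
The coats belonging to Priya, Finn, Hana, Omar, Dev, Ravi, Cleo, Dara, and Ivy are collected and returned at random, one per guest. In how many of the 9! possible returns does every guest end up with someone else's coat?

This is the derangement count D_9: permutations of 9 items with no fixed point.
By inclusion–exclusion this is Σ_{j=0}^{9} (−1)^j C(9,j)·(9−j)!.
Computing: 362880 − 362880 + 181440 − 60480 + 15120 − 3024 + 504 − 72 + 9 − 1 = 133496.

133496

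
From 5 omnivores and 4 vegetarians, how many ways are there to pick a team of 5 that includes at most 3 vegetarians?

121

Split by how many vegetarians are chosen (0 through 3).
Sum: C(4,0)·C(5,5) + C(4,1)·C(5,4) + C(4,2)·C(5,3) + C(4,3)·C(5,2) = 1 + 20 + 60 + 40 = 121.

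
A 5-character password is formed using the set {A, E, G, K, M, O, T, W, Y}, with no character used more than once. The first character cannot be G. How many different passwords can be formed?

The first character has 9−1 = 8 choices (anything except G).
The remaining 4 characters are filled from the other 8 symbols without repetition: 8 × 7 × 6 × 5 = 1680.
Total: 8 × 1680 = 13440.

13440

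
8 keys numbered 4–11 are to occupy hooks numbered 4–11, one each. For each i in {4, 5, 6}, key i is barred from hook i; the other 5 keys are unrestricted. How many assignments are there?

Let Aᵢ (for i ∈ {4, 5, 6}) be the placements that put key i in its forbidden hook. Any j of these fix j positions, leaving (8−j)! ways to fill the rest, and there are C(3,j) ways to pick which j.
By inclusion–exclusion, the number of valid placements is Σ_{j=0}^{3} (−1)^j C(3,j)·(8−j)!.
Computing: 40320 − 15120 + 2160 − 120 = 27240.

27240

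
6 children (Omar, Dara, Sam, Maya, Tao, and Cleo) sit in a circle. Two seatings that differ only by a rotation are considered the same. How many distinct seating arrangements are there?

Seat Omar anywhere (absorbing the rotational symmetry), then permute the other 5: (5)! = 120.

120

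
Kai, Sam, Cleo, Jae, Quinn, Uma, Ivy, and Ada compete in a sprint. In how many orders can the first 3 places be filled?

There are 8 choices for 1st place, 7 for 2nd, and 6 for 3rd.
That gives 8 × 7 × 6 = 336.

336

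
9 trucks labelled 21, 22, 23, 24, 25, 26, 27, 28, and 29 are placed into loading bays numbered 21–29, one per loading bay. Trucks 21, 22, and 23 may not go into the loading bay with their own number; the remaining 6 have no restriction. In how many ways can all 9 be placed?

Let Aᵢ (for i ∈ {21, 22, 23}) be the placements that put truck i in its forbidden loading bay. Any j of these fix j positions, leaving (9−j)! ways to fill the rest, and there are C(3,j) ways to pick which j.
By inclusion–exclusion, the number of valid placements is Σ_{j=0}^{3} (−1)^j C(3,j)·(9−j)!.
Computing: 362880 − 120960 + 15120 − 720 = 256320.

256320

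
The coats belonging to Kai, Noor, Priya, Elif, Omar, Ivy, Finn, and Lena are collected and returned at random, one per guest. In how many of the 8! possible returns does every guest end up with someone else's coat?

14833

Let Aᵢ be the assignments in which guest i gets their own coat. We want the size of the complement of A₁∪…∪A_8.
By inclusion–exclusion this is Σ_{j=0}^{8} (−1)^j C(8,j)·(8−j)!.
Computing: 40320 − 40320 + 20160 − 6720 + 1680 − 336 + 56 − 8 + 1 = 14833.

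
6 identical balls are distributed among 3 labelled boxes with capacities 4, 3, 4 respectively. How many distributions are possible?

Ignoring the caps, the number of non-negative solutions to x_1+…+x_3 = 6 is C(8,2) = 28.
Subtract solutions that violate a single cap (substitute x_i' = x_i − (cap_i+1)): x_1 ≥ 5 gives C(3,2) = 3; x_2 ≥ 4 gives C(4,2) = 6; x_3 ≥ 5 gives C(3,2) = 3. Together 12.
No two caps can be exceeded simultaneously, so the pair terms are all 0.
By inclusion–exclusion the count is 28 − 12 + 0 = 16.

16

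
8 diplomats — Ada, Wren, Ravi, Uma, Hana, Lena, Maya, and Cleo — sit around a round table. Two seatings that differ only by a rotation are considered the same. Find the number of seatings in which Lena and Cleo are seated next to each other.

1440

Glue Lena and Cleo into a block (2 internal orders). Seating 7 units around a circle gives (6)! arrangements.
So 2 × (6)! = 2 × 720 = 1440.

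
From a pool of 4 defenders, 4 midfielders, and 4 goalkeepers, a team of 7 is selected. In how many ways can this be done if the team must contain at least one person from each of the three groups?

768

With no constraint there are C(12,7) = 792 possible selections.
Subtract selections that omit an entire group: no defenders → C(8,7) = 8; no midfielders → C(8,7) = 8; no goalkeepers → C(8,7) = 8.
Add back selections omitting two groups (i.e. drawn from a single group): C(4,7) + C(4,7) + C(4,7) = 0.
By inclusion–exclusion: 792 − 24 + 0 = 768.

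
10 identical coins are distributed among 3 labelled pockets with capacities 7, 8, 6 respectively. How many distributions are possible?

By stars and bars, unrestricted non-negative solutions to x_1+…+x_3 = 10 number C(10+2,2) = 66.
Subtract solutions that violate a single cap (substitute x_i' = x_i − (cap_i+1)): x_1 ≥ 8 gives C(4,2) = 6; x_2 ≥ 9 gives C(3,2) = 3; x_3 ≥ 7 gives C(5,2) = 10. Together 19.
No two caps can be exceeded simultaneously, so the pair terms are all 0.
By inclusion–exclusion the count is 66 − 19 + 0 = 47.

47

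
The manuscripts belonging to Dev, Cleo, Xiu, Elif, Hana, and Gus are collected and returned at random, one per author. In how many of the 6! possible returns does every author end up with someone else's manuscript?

Let Aᵢ be the assignments in which author i gets their own manuscript. We want the size of the complement of A₁∪…∪A_6.
By inclusion–exclusion this is Σ_{j=0}^{6} (−1)^j C(6,j)·(6−j)!.
Computing: 720 − 720 + 360 − 120 + 30 − 6 + 1 = 265.

265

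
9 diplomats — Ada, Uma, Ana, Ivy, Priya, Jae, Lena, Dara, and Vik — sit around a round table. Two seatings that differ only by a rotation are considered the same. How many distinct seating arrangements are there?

Fix one person's seat to break rotational symmetry; the remaining 8 people can be arranged in (8)! = 40320 ways.

40320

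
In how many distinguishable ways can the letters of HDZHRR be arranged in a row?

180

The 6 letters of HDZHRR have repeats: H appearing twice and R appearing twice.
So there are 6! / (2!·2!) = 180 distinguishable arrangements.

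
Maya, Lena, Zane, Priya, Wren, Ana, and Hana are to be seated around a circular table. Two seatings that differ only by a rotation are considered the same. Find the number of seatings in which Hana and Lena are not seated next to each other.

480

Without the restriction there are (6)! = 720 seatings.
Those with Hana next to Lena: fuse the pair into one unit and seat 6 units around a circle — 2·(5)! = 240.
Subtracting, 720 − 240 = 480.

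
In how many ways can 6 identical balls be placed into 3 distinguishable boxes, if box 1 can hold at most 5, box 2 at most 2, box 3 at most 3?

Without the upper bounds there are C(8,2) = 28 ways to split 6 among 3 boxes.
Subtract solutions that violate a single cap (substitute x_i' = x_i − (cap_i+1)): x_1 ≥ 6 gives C(2,2) = 1; x_2 ≥ 3 gives C(5,2) = 10; x_3 ≥ 4 gives C(4,2) = 6. Together 17.
No two caps can be exceeded simultaneously, so the pair terms are all 0.
By inclusion–exclusion the count is 28 − 17 + 0 = 11.

11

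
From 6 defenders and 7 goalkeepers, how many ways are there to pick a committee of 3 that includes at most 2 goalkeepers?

251

Split by how many goalkeepers are chosen (0 through 2).
Sum: C(7,0)·C(6,3) + C(7,1)·C(6,2) + C(7,2)·C(6,1) = 20 + 105 + 126 = 251.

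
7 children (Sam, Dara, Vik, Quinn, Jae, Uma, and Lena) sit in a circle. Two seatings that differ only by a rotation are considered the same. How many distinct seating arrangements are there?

Seat Sam anywhere (absorbing the rotational symmetry), then permute the other 6: (6)! = 720.

720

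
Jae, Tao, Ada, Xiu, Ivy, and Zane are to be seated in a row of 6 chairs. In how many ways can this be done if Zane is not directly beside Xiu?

Of the 6! = 720 arrangements, those with Zane and Xiu adjacent number 2 × 5! = 240 (treat the pair as a block with 2 internal orders).
So 720 − 240 = 480 arrangements keep them apart.

480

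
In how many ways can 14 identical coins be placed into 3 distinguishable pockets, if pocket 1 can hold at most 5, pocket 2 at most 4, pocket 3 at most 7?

Without the upper bounds there are C(16,2) = 120 ways to split 14 among 3 pockets.
Subtract solutions that violate a single cap (substitute x_i' = x_i − (cap_i+1)): x_1 ≥ 6 gives C(10,2) = 45; x_2 ≥ 5 gives C(11,2) = 55; x_3 ≥ 8 gives C(8,2) = 28. Together 128.
Add back pairs where two caps are both exceeded: 10 + 1 + 3 = 14.
By inclusion–exclusion the count is 120 − 128 + 14 = 6.

6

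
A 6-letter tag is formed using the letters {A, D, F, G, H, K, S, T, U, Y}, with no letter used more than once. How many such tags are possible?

151200

Choose and order 6 of the 10 symbols: the first letter has 10 options, the next 9, and so on down to 5.
10 × 9 × 8 × 7 × 6 × 5 = 151200.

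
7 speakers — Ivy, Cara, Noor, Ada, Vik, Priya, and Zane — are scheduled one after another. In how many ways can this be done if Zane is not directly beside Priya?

3600

Of the 7! = 5040 arrangements, those with Zane and Priya adjacent number 2 × 6! = 1440 (treat the pair as a block with 2 internal orders).
So 5040 − 1440 = 3600 arrangements keep them apart.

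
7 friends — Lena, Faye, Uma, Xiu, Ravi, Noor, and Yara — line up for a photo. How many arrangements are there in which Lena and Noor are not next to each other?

Of the 7! = 5040 arrangements, those with Lena and Noor adjacent number 2 × 6! = 1440 (treat the pair as a block with 2 internal orders).
Complementary counting: 5040 − 1440 = 3600.

3600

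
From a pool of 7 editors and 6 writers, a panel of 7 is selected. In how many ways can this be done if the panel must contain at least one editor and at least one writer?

1715

Unrestricted: C(13,7) = 1716 ways to pick any 7 of the 13.
Selections missing a whole group: no editors → C(6,7) = 0; no writers → C(7,7) = 1.
Both groups omitted at once is impossible, so 1716 − 1 = 1715.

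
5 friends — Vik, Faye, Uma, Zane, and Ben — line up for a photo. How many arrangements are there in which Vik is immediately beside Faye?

48

Glue Vik and Faye into one block (2 internal orders), leaving 4 units to arrange in a row.
That gives 2 × 4! = 2 × 24 = 48.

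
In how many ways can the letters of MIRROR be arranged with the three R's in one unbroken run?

24

Treat the 3 copies of R as a single block. The multiset to arrange is then {RRR, I, M, O}, 4 items in all.
All 4 items are distinct, so there are (4)! = 24 arrangements.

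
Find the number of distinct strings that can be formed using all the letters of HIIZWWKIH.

15120

HIIZWWKIH has 9 letters with H appearing twice, I appearing 3 times, and W appearing twice.
The number of distinct arrangements is 9!/(3!·2!·2!) = 362880/24 = 15120.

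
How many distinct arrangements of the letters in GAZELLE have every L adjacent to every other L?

360

Treat the 2 copies of L as a single block. The multiset to arrange is then {LL, A, E, E, G, Z}, 6 items in all.
That gives (6)!/(2!) = 360 arrangements.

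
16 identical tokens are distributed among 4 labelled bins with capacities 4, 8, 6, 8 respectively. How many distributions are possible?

By stars and bars, unrestricted non-negative solutions to x_1+…+x_4 = 16 number C(16+3,3) = 969.
Subtract solutions that violate a single cap (substitute x_i' = x_i − (cap_i+1)): x_1 ≥ 5 gives C(14,3) = 364; x_2 ≥ 9 gives C(10,3) = 120; x_3 ≥ 7 gives C(12,3) = 220; x_4 ≥ 9 gives C(10,3) = 120. Together 824.
Add back pairs where two caps are both exceeded: 10 + 35 + 10 + 1 + 0 + 1 = 57.
By inclusion–exclusion the count is 969 − 824 + 57 = 202.

202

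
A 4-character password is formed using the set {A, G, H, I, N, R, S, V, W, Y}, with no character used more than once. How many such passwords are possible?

Choose and order 4 of the 10 symbols: the first character has 10 options, the next 9, then 8, 7.
That product is 10 × 9 × 8 × 7 = 5040.

5040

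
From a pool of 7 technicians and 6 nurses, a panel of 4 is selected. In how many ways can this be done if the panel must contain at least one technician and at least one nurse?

Total 4-person selections from all 13: C(13,4) = 715.
Subtract selections that omit an entire group: no technicians → C(6,4) = 15; no nurses → C(7,4) = 35.
Both groups omitted at once is impossible, so 715 − 50 = 665.

665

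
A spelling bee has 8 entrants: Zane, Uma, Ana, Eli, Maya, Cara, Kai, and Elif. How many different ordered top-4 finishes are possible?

1680

This is an ordered selection of 4 from 8: P(8,4).
That gives 8 × 7 × 6 × 5 = 1680.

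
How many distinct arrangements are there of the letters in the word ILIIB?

20

ILIIB has 5 letters with I appearing 3 times.
Dividing 5! = 120 by 3! = 6 for the repeated letters gives 20.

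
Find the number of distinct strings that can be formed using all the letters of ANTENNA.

Letter multiplicities in ANTENNA: A×2, E×1, N×3, T×1.
Dividing 7! = 5040 by 3!·2! = 12 for the repeated letters gives 420.

420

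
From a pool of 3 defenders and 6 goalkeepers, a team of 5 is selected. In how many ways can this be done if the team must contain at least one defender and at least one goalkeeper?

Total 5-person selections from all 9: C(9,5) = 126.
Subtract selections that omit an entire group: no defenders → C(6,5) = 6; no goalkeepers → C(3,5) = 0.
Both groups omitted at once is impossible, so 126 − 6 = 120.

120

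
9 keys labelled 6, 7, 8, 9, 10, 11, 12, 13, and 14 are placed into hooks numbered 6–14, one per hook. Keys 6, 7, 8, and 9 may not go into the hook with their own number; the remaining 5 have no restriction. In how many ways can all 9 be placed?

229080

Let Aᵢ (for 6 ≤ i ≤ 9) be the placements that put key i in its forbidden hook. Any j of these fix j positions, leaving (9−j)! ways to fill the rest, and there are C(4,j) ways to pick which j.
By inclusion–exclusion, the number of valid placements is Σ_{j=0}^{4} (−1)^j C(4,j)·(9−j)!.
Computing: 362880 − 161280 + 30240 − 2880 + 120 = 229080.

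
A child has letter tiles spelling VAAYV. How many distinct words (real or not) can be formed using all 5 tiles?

30

The 5 letters of VAAYV have repeats: A appearing twice and V appearing twice.
So there are 5! / (2!·2!) = 30 distinguishable arrangements.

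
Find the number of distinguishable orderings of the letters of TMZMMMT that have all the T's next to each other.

Treat the 2 copies of T as a single block. The multiset to arrange is then {TT, M, M, M, M, Z}, 6 items in all.
That gives (6)!/(4!) = 30 arrangements.

30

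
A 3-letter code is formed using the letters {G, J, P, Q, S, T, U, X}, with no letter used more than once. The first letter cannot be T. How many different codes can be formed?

The first letter has 8−1 = 7 choices (anything except T).
The remaining 2 letters are filled from the other 7 symbols without repetition: 7 × 6 = 42.
Total: 7 × 42 = 294.

294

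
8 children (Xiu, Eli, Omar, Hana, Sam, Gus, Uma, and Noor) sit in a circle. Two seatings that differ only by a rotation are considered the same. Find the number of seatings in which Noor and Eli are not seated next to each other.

Without the restriction there are (7)! = 5040 seatings.
Those with Noor next to Eli: fuse the pair into one unit and seat 7 units around a circle — 2·(6)! = 1440.
Subtracting, 5040 − 1440 = 3600.

3600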